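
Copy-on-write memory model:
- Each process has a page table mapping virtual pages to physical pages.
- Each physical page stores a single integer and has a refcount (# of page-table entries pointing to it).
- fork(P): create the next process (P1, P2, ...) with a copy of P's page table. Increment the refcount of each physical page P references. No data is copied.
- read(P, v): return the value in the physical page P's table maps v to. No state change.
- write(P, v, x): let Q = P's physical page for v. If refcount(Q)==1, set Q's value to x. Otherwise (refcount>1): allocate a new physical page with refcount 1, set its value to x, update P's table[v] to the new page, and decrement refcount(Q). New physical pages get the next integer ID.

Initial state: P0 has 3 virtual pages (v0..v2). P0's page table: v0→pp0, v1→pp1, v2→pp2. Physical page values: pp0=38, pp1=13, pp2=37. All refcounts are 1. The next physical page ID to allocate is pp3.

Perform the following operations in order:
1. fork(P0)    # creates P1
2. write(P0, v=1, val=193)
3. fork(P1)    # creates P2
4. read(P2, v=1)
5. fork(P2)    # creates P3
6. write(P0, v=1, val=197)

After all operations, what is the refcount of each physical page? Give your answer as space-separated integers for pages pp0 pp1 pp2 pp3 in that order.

Op 1: fork(P0) -> P1. 3 ppages; refcounts: pp0:2 pp1:2 pp2:2
Op 2: write(P0, v1, 193). refcount(pp1)=2>1 -> COPY to pp3. 4 ppages; refcounts: pp0:2 pp1:1 pp2:2 pp3:1
Op 3: fork(P1) -> P2. 4 ppages; refcounts: pp0:3 pp1:2 pp2:3 pp3:1
Op 4: read(P2, v1) -> 13. No state change.
Op 5: fork(P2) -> P3. 4 ppages; refcounts: pp0:4 pp1:3 pp2:4 pp3:1
Op 6: write(P0, v1, 197). refcount(pp3)=1 -> write in place. 4 ppages; refcounts: pp0:4 pp1:3 pp2:4 pp3:1

Answer: 4 3 4 1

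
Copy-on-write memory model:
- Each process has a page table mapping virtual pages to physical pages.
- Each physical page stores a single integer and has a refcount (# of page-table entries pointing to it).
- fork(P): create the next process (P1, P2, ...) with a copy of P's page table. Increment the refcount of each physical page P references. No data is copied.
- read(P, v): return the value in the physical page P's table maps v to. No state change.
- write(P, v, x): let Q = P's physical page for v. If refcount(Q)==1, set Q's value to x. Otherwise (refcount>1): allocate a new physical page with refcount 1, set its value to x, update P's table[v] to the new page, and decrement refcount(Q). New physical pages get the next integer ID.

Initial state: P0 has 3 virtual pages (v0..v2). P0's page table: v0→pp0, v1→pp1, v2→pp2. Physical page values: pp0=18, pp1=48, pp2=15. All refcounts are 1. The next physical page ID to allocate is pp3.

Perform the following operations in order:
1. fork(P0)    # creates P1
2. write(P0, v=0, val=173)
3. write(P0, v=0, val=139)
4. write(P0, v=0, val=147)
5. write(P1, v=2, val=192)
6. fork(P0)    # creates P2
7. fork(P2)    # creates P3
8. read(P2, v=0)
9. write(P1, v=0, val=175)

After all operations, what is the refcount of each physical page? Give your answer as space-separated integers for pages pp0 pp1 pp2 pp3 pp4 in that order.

Op 1: fork(P0) -> P1. 3 ppages; refcounts: pp0:2 pp1:2 pp2:2
Op 2: write(P0, v0, 173). refcount(pp0)=2>1 -> COPY to pp3. 4 ppages; refcounts: pp0:1 pp1:2 pp2:2 pp3:1
Op 3: write(P0, v0, 139). refcount(pp3)=1 -> write in place. 4 ppages; refcounts: pp0:1 pp1:2 pp2:2 pp3:1
Op 4: write(P0, v0, 147). refcount(pp3)=1 -> write in place. 4 ppages; refcounts: pp0:1 pp1:2 pp2:2 pp3:1
Op 5: write(P1, v2, 192). refcount(pp2)=2>1 -> COPY to pp4. 5 ppages; refcounts: pp0:1 pp1:2 pp2:1 pp3:1 pp4:1
Op 6: fork(P0) -> P2. 5 ppages; refcounts: pp0:1 pp1:3 pp2:2 pp3:2 pp4:1
Op 7: fork(P2) -> P3. 5 ppages; refcounts: pp0:1 pp1:4 pp2:3 pp3:3 pp4:1
Op 8: read(P2, v0) -> 147. No state change.
Op 9: write(P1, v0, 175). refcount(pp0)=1 -> write in place. 5 ppages; refcounts: pp0:1 pp1:4 pp2:3 pp3:3 pp4:1

Answer: 1 4 3 3 1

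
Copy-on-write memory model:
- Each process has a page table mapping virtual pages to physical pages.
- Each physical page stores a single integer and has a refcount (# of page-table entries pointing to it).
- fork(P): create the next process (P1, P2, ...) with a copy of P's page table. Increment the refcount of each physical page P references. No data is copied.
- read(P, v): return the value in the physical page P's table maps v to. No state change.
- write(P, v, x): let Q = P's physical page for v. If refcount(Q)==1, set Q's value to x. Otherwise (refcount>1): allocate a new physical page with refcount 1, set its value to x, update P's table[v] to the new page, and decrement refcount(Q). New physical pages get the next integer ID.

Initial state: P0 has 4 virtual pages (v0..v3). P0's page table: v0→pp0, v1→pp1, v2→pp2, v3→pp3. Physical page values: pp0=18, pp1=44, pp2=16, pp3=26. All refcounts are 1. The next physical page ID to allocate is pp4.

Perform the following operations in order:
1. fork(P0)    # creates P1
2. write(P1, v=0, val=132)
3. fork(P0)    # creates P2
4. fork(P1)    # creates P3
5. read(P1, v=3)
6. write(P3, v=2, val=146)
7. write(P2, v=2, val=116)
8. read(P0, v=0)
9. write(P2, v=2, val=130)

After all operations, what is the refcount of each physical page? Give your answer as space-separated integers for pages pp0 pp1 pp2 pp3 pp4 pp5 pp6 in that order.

Answer: 2 4 2 4 2 1 1

Derivation:
Op 1: fork(P0) -> P1. 4 ppages; refcounts: pp0:2 pp1:2 pp2:2 pp3:2
Op 2: write(P1, v0, 132). refcount(pp0)=2>1 -> COPY to pp4. 5 ppages; refcounts: pp0:1 pp1:2 pp2:2 pp3:2 pp4:1
Op 3: fork(P0) -> P2. 5 ppages; refcounts: pp0:2 pp1:3 pp2:3 pp3:3 pp4:1
Op 4: fork(P1) -> P3. 5 ppages; refcounts: pp0:2 pp1:4 pp2:4 pp3:4 pp4:2
Op 5: read(P1, v3) -> 26. No state change.
Op 6: write(P3, v2, 146). refcount(pp2)=4>1 -> COPY to pp5. 6 ppages; refcounts: pp0:2 pp1:4 pp2:3 pp3:4 pp4:2 pp5:1
Op 7: write(P2, v2, 116). refcount(pp2)=3>1 -> COPY to pp6. 7 ppages; refcounts: pp0:2 pp1:4 pp2:2 pp3:4 pp4:2 pp5:1 pp6:1
Op 8: read(P0, v0) -> 18. No state change.
Op 9: write(P2, v2, 130). refcount(pp6)=1 -> write in place. 7 ppages; refcounts: pp0:2 pp1:4 pp2:2 pp3:4 pp4:2 pp5:1 pp6:1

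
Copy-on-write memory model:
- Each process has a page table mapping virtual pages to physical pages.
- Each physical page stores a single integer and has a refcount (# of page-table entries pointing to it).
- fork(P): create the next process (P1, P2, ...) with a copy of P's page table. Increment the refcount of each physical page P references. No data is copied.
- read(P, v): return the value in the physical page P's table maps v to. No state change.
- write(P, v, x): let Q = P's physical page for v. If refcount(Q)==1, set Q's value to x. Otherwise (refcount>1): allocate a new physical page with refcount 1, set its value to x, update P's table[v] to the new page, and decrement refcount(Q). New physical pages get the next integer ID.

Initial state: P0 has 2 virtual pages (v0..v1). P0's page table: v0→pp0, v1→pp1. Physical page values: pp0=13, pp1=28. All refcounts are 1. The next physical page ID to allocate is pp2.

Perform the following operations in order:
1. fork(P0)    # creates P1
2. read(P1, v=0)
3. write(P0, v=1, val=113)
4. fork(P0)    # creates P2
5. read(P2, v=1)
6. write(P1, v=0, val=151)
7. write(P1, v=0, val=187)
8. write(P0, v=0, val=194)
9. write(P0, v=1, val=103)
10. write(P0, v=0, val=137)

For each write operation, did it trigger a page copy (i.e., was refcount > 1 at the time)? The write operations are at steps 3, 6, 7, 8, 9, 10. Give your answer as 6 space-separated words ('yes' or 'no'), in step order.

Op 1: fork(P0) -> P1. 2 ppages; refcounts: pp0:2 pp1:2
Op 2: read(P1, v0) -> 13. No state change.
Op 3: write(P0, v1, 113). refcount(pp1)=2>1 -> COPY to pp2. 3 ppages; refcounts: pp0:2 pp1:1 pp2:1
Op 4: fork(P0) -> P2. 3 ppages; refcounts: pp0:3 pp1:1 pp2:2
Op 5: read(P2, v1) -> 113. No state change.
Op 6: write(P1, v0, 151). refcount(pp0)=3>1 -> COPY to pp3. 4 ppages; refcounts: pp0:2 pp1:1 pp2:2 pp3:1
Op 7: write(P1, v0, 187). refcount(pp3)=1 -> write in place. 4 ppages; refcounts: pp0:2 pp1:1 pp2:2 pp3:1
Op 8: write(P0, v0, 194). refcount(pp0)=2>1 -> COPY to pp4. 5 ppages; refcounts: pp0:1 pp1:1 pp2:2 pp3:1 pp4:1
Op 9: write(P0, v1, 103). refcount(pp2)=2>1 -> COPY to pp5. 6 ppages; refcounts: pp0:1 pp1:1 pp2:1 pp3:1 pp4:1 pp5:1
Op 10: write(P0, v0, 137). refcount(pp4)=1 -> write in place. 6 ppages; refcounts: pp0:1 pp1:1 pp2:1 pp3:1 pp4:1 pp5:1

yes yes no yes yes no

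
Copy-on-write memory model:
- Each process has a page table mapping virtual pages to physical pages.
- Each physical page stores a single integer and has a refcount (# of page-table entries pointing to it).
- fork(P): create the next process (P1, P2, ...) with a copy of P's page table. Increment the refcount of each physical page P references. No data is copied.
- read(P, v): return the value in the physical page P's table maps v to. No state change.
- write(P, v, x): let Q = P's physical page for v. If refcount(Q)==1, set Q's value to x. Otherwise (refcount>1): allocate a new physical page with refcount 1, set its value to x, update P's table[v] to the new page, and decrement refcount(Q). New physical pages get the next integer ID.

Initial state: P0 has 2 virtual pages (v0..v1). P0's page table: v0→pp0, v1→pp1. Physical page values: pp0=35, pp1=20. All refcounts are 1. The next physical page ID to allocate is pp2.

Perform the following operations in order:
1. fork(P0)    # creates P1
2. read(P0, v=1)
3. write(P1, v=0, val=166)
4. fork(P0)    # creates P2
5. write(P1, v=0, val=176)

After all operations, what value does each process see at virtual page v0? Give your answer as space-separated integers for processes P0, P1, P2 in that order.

Op 1: fork(P0) -> P1. 2 ppages; refcounts: pp0:2 pp1:2
Op 2: read(P0, v1) -> 20. No state change.
Op 3: write(P1, v0, 166). refcount(pp0)=2>1 -> COPY to pp2. 3 ppages; refcounts: pp0:1 pp1:2 pp2:1
Op 4: fork(P0) -> P2. 3 ppages; refcounts: pp0:2 pp1:3 pp2:1
Op 5: write(P1, v0, 176). refcount(pp2)=1 -> write in place. 3 ppages; refcounts: pp0:2 pp1:3 pp2:1
P0: v0 -> pp0 = 35
P1: v0 -> pp2 = 176
P2: v0 -> pp0 = 35

Answer: 35 176 35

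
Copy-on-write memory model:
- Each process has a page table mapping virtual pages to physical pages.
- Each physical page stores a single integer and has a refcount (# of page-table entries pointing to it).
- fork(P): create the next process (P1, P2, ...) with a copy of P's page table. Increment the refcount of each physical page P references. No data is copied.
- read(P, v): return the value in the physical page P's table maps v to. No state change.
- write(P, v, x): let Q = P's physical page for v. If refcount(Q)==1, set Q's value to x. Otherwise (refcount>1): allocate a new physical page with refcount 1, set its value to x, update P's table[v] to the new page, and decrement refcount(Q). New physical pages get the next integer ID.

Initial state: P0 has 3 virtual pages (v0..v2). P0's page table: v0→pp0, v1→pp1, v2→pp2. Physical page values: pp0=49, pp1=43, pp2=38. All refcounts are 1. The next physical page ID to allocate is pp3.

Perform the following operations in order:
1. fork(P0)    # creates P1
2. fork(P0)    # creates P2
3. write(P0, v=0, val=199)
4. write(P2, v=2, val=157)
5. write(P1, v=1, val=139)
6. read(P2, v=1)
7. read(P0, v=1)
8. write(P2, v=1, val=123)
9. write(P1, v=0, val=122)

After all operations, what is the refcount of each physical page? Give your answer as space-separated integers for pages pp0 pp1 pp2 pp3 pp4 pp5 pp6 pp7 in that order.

Op 1: fork(P0) -> P1. 3 ppages; refcounts: pp0:2 pp1:2 pp2:2
Op 2: fork(P0) -> P2. 3 ppages; refcounts: pp0:3 pp1:3 pp2:3
Op 3: write(P0, v0, 199). refcount(pp0)=3>1 -> COPY to pp3. 4 ppages; refcounts: pp0:2 pp1:3 pp2:3 pp3:1
Op 4: write(P2, v2, 157). refcount(pp2)=3>1 -> COPY to pp4. 5 ppages; refcounts: pp0:2 pp1:3 pp2:2 pp3:1 pp4:1
Op 5: write(P1, v1, 139). refcount(pp1)=3>1 -> COPY to pp5. 6 ppages; refcounts: pp0:2 pp1:2 pp2:2 pp3:1 pp4:1 pp5:1
Op 6: read(P2, v1) -> 43. No state change.
Op 7: read(P0, v1) -> 43. No state change.
Op 8: write(P2, v1, 123). refcount(pp1)=2>1 -> COPY to pp6. 7 ppages; refcounts: pp0:2 pp1:1 pp2:2 pp3:1 pp4:1 pp5:1 pp6:1
Op 9: write(P1, v0, 122). refcount(pp0)=2>1 -> COPY to pp7. 8 ppages; refcounts: pp0:1 pp1:1 pp2:2 pp3:1 pp4:1 pp5:1 pp6:1 pp7:1

Answer: 1 1 2 1 1 1 1 1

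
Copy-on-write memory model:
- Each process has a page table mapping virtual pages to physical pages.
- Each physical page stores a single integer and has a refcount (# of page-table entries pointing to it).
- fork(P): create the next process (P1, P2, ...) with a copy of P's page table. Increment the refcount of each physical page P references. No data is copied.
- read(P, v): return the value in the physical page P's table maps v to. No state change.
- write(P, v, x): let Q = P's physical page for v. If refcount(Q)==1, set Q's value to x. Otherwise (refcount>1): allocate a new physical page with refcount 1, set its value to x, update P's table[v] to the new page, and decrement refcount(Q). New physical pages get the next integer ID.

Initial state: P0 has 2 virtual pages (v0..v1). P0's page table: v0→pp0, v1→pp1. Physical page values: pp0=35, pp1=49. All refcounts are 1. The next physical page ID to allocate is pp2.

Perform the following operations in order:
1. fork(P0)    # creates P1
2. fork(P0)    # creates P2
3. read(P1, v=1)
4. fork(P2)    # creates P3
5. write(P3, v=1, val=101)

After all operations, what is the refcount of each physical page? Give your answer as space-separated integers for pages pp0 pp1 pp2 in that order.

Answer: 4 3 1

Derivation:
Op 1: fork(P0) -> P1. 2 ppages; refcounts: pp0:2 pp1:2
Op 2: fork(P0) -> P2. 2 ppages; refcounts: pp0:3 pp1:3
Op 3: read(P1, v1) -> 49. No state change.
Op 4: fork(P2) -> P3. 2 ppages; refcounts: pp0:4 pp1:4
Op 5: write(P3, v1, 101). refcount(pp1)=4>1 -> COPY to pp2. 3 ppages; refcounts: pp0:4 pp1:3 pp2:1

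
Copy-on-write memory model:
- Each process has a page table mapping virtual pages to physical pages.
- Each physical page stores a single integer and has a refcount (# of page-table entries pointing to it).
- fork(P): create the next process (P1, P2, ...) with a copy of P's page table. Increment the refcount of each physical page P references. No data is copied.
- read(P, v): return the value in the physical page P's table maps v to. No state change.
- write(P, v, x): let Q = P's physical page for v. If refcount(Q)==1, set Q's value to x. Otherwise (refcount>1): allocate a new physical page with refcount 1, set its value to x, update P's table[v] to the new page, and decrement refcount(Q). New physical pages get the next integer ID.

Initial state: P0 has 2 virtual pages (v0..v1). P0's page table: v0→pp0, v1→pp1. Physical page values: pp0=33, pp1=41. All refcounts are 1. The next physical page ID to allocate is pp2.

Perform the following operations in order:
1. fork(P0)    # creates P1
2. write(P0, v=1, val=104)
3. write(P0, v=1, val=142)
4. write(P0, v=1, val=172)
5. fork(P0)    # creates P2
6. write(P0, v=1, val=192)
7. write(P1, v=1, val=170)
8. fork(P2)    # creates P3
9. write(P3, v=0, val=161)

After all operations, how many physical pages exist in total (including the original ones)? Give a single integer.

Op 1: fork(P0) -> P1. 2 ppages; refcounts: pp0:2 pp1:2
Op 2: write(P0, v1, 104). refcount(pp1)=2>1 -> COPY to pp2. 3 ppages; refcounts: pp0:2 pp1:1 pp2:1
Op 3: write(P0, v1, 142). refcount(pp2)=1 -> write in place. 3 ppages; refcounts: pp0:2 pp1:1 pp2:1
Op 4: write(P0, v1, 172). refcount(pp2)=1 -> write in place. 3 ppages; refcounts: pp0:2 pp1:1 pp2:1
Op 5: fork(P0) -> P2. 3 ppages; refcounts: pp0:3 pp1:1 pp2:2
Op 6: write(P0, v1, 192). refcount(pp2)=2>1 -> COPY to pp3. 4 ppages; refcounts: pp0:3 pp1:1 pp2:1 pp3:1
Op 7: write(P1, v1, 170). refcount(pp1)=1 -> write in place. 4 ppages; refcounts: pp0:3 pp1:1 pp2:1 pp3:1
Op 8: fork(P2) -> P3. 4 ppages; refcounts: pp0:4 pp1:1 pp2:2 pp3:1
Op 9: write(P3, v0, 161). refcount(pp0)=4>1 -> COPY to pp4. 5 ppages; refcounts: pp0:3 pp1:1 pp2:2 pp3:1 pp4:1

Answer: 5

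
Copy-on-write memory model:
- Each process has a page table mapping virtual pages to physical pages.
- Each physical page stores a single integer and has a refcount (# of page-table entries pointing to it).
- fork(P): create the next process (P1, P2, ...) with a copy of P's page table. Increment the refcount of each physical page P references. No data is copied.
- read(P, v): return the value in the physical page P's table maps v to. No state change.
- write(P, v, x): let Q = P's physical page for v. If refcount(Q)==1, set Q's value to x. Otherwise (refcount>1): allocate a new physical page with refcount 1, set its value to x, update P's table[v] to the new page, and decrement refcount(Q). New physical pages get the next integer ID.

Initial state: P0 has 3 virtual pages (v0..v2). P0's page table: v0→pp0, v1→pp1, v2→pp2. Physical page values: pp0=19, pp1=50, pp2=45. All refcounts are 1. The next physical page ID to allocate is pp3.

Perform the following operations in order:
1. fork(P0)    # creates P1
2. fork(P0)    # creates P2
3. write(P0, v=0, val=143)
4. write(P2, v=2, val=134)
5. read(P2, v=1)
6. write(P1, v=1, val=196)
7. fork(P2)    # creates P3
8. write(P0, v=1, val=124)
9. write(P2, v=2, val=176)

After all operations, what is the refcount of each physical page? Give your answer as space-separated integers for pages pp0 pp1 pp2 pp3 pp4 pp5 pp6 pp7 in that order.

Answer: 3 2 2 1 1 1 1 1

Derivation:
Op 1: fork(P0) -> P1. 3 ppages; refcounts: pp0:2 pp1:2 pp2:2
Op 2: fork(P0) -> P2. 3 ppages; refcounts: pp0:3 pp1:3 pp2:3
Op 3: write(P0, v0, 143). refcount(pp0)=3>1 -> COPY to pp3. 4 ppages; refcounts: pp0:2 pp1:3 pp2:3 pp3:1
Op 4: write(P2, v2, 134). refcount(pp2)=3>1 -> COPY to pp4. 5 ppages; refcounts: pp0:2 pp1:3 pp2:2 pp3:1 pp4:1
Op 5: read(P2, v1) -> 50. No state change.
Op 6: write(P1, v1, 196). refcount(pp1)=3>1 -> COPY to pp5. 6 ppages; refcounts: pp0:2 pp1:2 pp2:2 pp3:1 pp4:1 pp5:1
Op 7: fork(P2) -> P3. 6 ppages; refcounts: pp0:3 pp1:3 pp2:2 pp3:1 pp4:2 pp5:1
Op 8: write(P0, v1, 124). refcount(pp1)=3>1 -> COPY to pp6. 7 ppages; refcounts: pp0:3 pp1:2 pp2:2 pp3:1 pp4:2 pp5:1 pp6:1
Op 9: write(P2, v2, 176). refcount(pp4)=2>1 -> COPY to pp7. 8 ppages; refcounts: pp0:3 pp1:2 pp2:2 pp3:1 pp4:1 pp5:1 pp6:1 pp7:1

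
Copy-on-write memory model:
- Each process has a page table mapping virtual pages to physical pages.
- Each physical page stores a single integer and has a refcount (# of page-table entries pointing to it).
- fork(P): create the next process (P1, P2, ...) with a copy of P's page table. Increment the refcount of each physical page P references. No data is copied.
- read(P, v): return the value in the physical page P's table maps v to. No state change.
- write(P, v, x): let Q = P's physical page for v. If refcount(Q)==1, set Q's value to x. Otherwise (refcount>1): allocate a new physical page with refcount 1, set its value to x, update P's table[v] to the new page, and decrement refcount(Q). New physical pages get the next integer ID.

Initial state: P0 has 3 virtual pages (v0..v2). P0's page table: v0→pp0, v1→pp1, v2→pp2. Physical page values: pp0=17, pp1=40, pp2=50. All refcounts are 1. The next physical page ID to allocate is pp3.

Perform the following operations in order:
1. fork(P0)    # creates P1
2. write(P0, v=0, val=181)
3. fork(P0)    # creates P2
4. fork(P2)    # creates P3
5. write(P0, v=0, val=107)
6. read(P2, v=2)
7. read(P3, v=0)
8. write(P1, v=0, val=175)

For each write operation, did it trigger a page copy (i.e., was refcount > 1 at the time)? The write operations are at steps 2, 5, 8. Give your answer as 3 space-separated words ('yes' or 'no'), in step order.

Op 1: fork(P0) -> P1. 3 ppages; refcounts: pp0:2 pp1:2 pp2:2
Op 2: write(P0, v0, 181). refcount(pp0)=2>1 -> COPY to pp3. 4 ppages; refcounts: pp0:1 pp1:2 pp2:2 pp3:1
Op 3: fork(P0) -> P2. 4 ppages; refcounts: pp0:1 pp1:3 pp2:3 pp3:2
Op 4: fork(P2) -> P3. 4 ppages; refcounts: pp0:1 pp1:4 pp2:4 pp3:3
Op 5: write(P0, v0, 107). refcount(pp3)=3>1 -> COPY to pp4. 5 ppages; refcounts: pp0:1 pp1:4 pp2:4 pp3:2 pp4:1
Op 6: read(P2, v2) -> 50. No state change.
Op 7: read(P3, v0) -> 181. No state change.
Op 8: write(P1, v0, 175). refcount(pp0)=1 -> write in place. 5 ppages; refcounts: pp0:1 pp1:4 pp2:4 pp3:2 pp4:1

yes yes no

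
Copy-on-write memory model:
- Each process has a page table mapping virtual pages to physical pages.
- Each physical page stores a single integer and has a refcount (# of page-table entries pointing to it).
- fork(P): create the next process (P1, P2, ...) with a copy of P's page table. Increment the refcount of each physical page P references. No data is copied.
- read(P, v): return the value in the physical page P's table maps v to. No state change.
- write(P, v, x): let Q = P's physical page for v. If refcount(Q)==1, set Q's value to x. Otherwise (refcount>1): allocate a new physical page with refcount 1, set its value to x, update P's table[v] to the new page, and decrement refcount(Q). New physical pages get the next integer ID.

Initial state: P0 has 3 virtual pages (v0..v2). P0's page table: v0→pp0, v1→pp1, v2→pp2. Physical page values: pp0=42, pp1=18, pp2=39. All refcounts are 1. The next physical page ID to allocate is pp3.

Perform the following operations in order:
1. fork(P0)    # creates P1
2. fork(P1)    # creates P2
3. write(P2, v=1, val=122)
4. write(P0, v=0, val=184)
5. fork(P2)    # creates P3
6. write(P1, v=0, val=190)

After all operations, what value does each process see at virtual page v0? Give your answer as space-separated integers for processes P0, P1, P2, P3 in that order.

Answer: 184 190 42 42

Derivation:
Op 1: fork(P0) -> P1. 3 ppages; refcounts: pp0:2 pp1:2 pp2:2
Op 2: fork(P1) -> P2. 3 ppages; refcounts: pp0:3 pp1:3 pp2:3
Op 3: write(P2, v1, 122). refcount(pp1)=3>1 -> COPY to pp3. 4 ppages; refcounts: pp0:3 pp1:2 pp2:3 pp3:1
Op 4: write(P0, v0, 184). refcount(pp0)=3>1 -> COPY to pp4. 5 ppages; refcounts: pp0:2 pp1:2 pp2:3 pp3:1 pp4:1
Op 5: fork(P2) -> P3. 5 ppages; refcounts: pp0:3 pp1:2 pp2:4 pp3:2 pp4:1
Op 6: write(P1, v0, 190). refcount(pp0)=3>1 -> COPY to pp5. 6 ppages; refcounts: pp0:2 pp1:2 pp2:4 pp3:2 pp4:1 pp5:1
P0: v0 -> pp4 = 184
P1: v0 -> pp5 = 190
P2: v0 -> pp0 = 42
P3: v0 -> pp0 = 42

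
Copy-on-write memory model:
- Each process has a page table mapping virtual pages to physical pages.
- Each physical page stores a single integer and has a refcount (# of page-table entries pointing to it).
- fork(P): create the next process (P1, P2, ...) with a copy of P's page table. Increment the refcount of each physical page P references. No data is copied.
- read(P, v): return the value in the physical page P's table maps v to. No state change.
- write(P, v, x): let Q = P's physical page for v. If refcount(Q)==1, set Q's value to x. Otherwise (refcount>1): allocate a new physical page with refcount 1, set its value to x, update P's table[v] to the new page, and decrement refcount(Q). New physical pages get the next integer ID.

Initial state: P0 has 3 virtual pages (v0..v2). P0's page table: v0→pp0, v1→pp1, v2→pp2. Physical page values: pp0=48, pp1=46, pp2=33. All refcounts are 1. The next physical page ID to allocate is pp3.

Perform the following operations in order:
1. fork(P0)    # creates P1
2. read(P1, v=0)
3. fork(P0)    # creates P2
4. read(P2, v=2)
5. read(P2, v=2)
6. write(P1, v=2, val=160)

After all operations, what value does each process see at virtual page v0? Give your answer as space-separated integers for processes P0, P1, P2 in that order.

Answer: 48 48 48

Derivation:
Op 1: fork(P0) -> P1. 3 ppages; refcounts: pp0:2 pp1:2 pp2:2
Op 2: read(P1, v0) -> 48. No state change.
Op 3: fork(P0) -> P2. 3 ppages; refcounts: pp0:3 pp1:3 pp2:3
Op 4: read(P2, v2) -> 33. No state change.
Op 5: read(P2, v2) -> 33. No state change.
Op 6: write(P1, v2, 160). refcount(pp2)=3>1 -> COPY to pp3. 4 ppages; refcounts: pp0:3 pp1:3 pp2:2 pp3:1
P0: v0 -> pp0 = 48
P1: v0 -> pp0 = 48
P2: v0 -> pp0 = 48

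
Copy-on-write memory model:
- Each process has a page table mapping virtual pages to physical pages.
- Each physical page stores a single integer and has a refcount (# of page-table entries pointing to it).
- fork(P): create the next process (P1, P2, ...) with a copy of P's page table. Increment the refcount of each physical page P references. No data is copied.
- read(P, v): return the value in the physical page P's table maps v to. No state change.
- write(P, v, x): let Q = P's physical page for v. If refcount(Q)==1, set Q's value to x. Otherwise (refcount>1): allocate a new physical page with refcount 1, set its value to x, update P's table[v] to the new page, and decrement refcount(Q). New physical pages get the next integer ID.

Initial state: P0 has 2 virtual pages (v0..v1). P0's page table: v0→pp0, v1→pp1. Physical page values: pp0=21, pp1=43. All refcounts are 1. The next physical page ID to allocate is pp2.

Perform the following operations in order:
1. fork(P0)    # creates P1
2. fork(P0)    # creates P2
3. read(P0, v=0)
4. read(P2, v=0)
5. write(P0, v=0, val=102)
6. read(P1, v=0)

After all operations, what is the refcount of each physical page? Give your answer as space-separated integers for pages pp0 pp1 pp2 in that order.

Answer: 2 3 1

Derivation:
Op 1: fork(P0) -> P1. 2 ppages; refcounts: pp0:2 pp1:2
Op 2: fork(P0) -> P2. 2 ppages; refcounts: pp0:3 pp1:3
Op 3: read(P0, v0) -> 21. No state change.
Op 4: read(P2, v0) -> 21. No state change.
Op 5: write(P0, v0, 102). refcount(pp0)=3>1 -> COPY to pp2. 3 ppages; refcounts: pp0:2 pp1:3 pp2:1
Op 6: read(P1, v0) -> 21. No state change.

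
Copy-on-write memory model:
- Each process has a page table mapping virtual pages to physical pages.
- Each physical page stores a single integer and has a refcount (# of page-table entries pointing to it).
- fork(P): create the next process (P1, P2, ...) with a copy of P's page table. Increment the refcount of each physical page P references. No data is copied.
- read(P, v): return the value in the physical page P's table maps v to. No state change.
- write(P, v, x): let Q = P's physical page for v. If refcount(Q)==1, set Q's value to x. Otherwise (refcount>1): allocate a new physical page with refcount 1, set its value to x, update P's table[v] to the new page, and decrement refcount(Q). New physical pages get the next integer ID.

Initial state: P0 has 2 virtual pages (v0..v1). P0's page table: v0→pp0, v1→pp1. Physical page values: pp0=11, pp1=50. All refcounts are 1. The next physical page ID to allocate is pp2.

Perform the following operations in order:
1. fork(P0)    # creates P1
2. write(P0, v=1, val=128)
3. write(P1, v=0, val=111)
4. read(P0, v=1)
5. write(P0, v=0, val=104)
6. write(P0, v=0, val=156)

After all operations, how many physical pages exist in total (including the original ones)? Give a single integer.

Op 1: fork(P0) -> P1. 2 ppages; refcounts: pp0:2 pp1:2
Op 2: write(P0, v1, 128). refcount(pp1)=2>1 -> COPY to pp2. 3 ppages; refcounts: pp0:2 pp1:1 pp2:1
Op 3: write(P1, v0, 111). refcount(pp0)=2>1 -> COPY to pp3. 4 ppages; refcounts: pp0:1 pp1:1 pp2:1 pp3:1
Op 4: read(P0, v1) -> 128. No state change.
Op 5: write(P0, v0, 104). refcount(pp0)=1 -> write in place. 4 ppages; refcounts: pp0:1 pp1:1 pp2:1 pp3:1
Op 6: write(P0, v0, 156). refcount(pp0)=1 -> write in place. 4 ppages; refcounts: pp0:1 pp1:1 pp2:1 pp3:1

Answer: 4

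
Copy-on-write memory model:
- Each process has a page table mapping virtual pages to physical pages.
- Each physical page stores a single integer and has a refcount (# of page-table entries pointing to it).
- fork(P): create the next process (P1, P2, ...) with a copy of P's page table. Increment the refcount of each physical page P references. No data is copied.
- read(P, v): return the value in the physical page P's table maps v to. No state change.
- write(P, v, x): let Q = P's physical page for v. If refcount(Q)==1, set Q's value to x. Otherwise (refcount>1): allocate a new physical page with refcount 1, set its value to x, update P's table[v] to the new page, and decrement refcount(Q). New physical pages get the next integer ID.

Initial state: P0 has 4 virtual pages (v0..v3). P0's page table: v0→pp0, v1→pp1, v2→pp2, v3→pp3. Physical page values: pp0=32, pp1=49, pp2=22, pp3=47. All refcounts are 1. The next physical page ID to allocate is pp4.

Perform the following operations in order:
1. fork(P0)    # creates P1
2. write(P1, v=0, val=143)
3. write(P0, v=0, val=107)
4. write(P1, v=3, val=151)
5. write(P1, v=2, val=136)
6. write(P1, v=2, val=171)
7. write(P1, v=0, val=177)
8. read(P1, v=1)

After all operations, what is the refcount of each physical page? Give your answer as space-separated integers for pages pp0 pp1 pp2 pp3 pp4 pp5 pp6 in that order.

Answer: 1 2 1 1 1 1 1

Derivation:
Op 1: fork(P0) -> P1. 4 ppages; refcounts: pp0:2 pp1:2 pp2:2 pp3:2
Op 2: write(P1, v0, 143). refcount(pp0)=2>1 -> COPY to pp4. 5 ppages; refcounts: pp0:1 pp1:2 pp2:2 pp3:2 pp4:1
Op 3: write(P0, v0, 107). refcount(pp0)=1 -> write in place. 5 ppages; refcounts: pp0:1 pp1:2 pp2:2 pp3:2 pp4:1
Op 4: write(P1, v3, 151). refcount(pp3)=2>1 -> COPY to pp5. 6 ppages; refcounts: pp0:1 pp1:2 pp2:2 pp3:1 pp4:1 pp5:1
Op 5: write(P1, v2, 136). refcount(pp2)=2>1 -> COPY to pp6. 7 ppages; refcounts: pp0:1 pp1:2 pp2:1 pp3:1 pp4:1 pp5:1 pp6:1
Op 6: write(P1, v2, 171). refcount(pp6)=1 -> write in place. 7 ppages; refcounts: pp0:1 pp1:2 pp2:1 pp3:1 pp4:1 pp5:1 pp6:1
Op 7: write(P1, v0, 177). refcount(pp4)=1 -> write in place. 7 ppages; refcounts: pp0:1 pp1:2 pp2:1 pp3:1 pp4:1 pp5:1 pp6:1
Op 8: read(P1, v1) -> 49. No state change.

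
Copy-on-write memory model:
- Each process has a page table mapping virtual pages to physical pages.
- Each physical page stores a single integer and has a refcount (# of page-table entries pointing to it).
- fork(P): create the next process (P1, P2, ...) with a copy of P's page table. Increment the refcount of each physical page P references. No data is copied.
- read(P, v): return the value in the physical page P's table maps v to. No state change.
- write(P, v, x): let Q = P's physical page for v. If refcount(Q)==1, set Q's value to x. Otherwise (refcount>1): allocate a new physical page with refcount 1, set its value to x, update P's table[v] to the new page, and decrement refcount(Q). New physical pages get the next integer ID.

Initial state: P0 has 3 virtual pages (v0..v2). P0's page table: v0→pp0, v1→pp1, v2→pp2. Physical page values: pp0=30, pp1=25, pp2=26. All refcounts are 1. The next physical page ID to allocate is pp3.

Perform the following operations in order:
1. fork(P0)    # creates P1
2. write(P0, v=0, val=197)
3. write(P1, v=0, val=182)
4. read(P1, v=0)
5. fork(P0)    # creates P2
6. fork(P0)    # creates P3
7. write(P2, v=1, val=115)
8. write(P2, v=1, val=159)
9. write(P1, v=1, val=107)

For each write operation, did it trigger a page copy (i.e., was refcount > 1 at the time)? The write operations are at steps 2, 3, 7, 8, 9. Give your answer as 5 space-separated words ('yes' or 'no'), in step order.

Op 1: fork(P0) -> P1. 3 ppages; refcounts: pp0:2 pp1:2 pp2:2
Op 2: write(P0, v0, 197). refcount(pp0)=2>1 -> COPY to pp3. 4 ppages; refcounts: pp0:1 pp1:2 pp2:2 pp3:1
Op 3: write(P1, v0, 182). refcount(pp0)=1 -> write in place. 4 ppages; refcounts: pp0:1 pp1:2 pp2:2 pp3:1
Op 4: read(P1, v0) -> 182. No state change.
Op 5: fork(P0) -> P2. 4 ppages; refcounts: pp0:1 pp1:3 pp2:3 pp3:2
Op 6: fork(P0) -> P3. 4 ppages; refcounts: pp0:1 pp1:4 pp2:4 pp3:3
Op 7: write(P2, v1, 115). refcount(pp1)=4>1 -> COPY to pp4. 5 ppages; refcounts: pp0:1 pp1:3 pp2:4 pp3:3 pp4:1
Op 8: write(P2, v1, 159). refcount(pp4)=1 -> write in place. 5 ppages; refcounts: pp0:1 pp1:3 pp2:4 pp3:3 pp4:1
Op 9: write(P1, v1, 107). refcount(pp1)=3>1 -> COPY to pp5. 6 ppages; refcounts: pp0:1 pp1:2 pp2:4 pp3:3 pp4:1 pp5:1

yes no yes no yes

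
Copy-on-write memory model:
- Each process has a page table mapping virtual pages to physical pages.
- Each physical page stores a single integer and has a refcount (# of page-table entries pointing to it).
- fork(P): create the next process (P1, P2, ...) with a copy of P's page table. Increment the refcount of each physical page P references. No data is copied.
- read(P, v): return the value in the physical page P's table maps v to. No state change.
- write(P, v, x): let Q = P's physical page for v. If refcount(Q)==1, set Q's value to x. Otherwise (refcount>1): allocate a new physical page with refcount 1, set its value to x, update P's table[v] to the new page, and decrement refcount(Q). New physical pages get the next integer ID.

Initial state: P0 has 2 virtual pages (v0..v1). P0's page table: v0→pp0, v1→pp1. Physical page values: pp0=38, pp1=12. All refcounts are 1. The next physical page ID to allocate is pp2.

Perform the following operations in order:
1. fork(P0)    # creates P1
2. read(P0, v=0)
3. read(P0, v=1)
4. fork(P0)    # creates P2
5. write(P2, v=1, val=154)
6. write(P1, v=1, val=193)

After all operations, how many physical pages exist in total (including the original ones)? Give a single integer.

Op 1: fork(P0) -> P1. 2 ppages; refcounts: pp0:2 pp1:2
Op 2: read(P0, v0) -> 38. No state change.
Op 3: read(P0, v1) -> 12. No state change.
Op 4: fork(P0) -> P2. 2 ppages; refcounts: pp0:3 pp1:3
Op 5: write(P2, v1, 154). refcount(pp1)=3>1 -> COPY to pp2. 3 ppages; refcounts: pp0:3 pp1:2 pp2:1
Op 6: write(P1, v1, 193). refcount(pp1)=2>1 -> COPY to pp3. 4 ppages; refcounts: pp0:3 pp1:1 pp2:1 pp3:1

Answer: 4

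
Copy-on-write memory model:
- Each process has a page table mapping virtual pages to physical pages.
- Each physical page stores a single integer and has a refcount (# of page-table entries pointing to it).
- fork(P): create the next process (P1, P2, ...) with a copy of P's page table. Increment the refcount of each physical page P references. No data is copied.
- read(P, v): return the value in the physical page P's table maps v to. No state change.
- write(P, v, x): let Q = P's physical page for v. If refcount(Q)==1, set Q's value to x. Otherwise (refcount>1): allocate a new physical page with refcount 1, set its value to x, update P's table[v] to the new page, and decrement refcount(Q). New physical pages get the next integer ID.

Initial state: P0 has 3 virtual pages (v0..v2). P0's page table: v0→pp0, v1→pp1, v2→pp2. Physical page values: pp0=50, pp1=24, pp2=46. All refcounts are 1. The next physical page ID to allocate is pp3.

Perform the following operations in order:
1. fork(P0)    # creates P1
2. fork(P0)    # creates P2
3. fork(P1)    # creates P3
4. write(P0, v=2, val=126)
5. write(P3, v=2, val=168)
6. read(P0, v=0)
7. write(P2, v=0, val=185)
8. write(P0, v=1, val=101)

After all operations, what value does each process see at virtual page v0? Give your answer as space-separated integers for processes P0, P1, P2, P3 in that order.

Op 1: fork(P0) -> P1. 3 ppages; refcounts: pp0:2 pp1:2 pp2:2
Op 2: fork(P0) -> P2. 3 ppages; refcounts: pp0:3 pp1:3 pp2:3
Op 3: fork(P1) -> P3. 3 ppages; refcounts: pp0:4 pp1:4 pp2:4
Op 4: write(P0, v2, 126). refcount(pp2)=4>1 -> COPY to pp3. 4 ppages; refcounts: pp0:4 pp1:4 pp2:3 pp3:1
Op 5: write(P3, v2, 168). refcount(pp2)=3>1 -> COPY to pp4. 5 ppages; refcounts: pp0:4 pp1:4 pp2:2 pp3:1 pp4:1
Op 6: read(P0, v0) -> 50. No state change.
Op 7: write(P2, v0, 185). refcount(pp0)=4>1 -> COPY to pp5. 6 ppages; refcounts: pp0:3 pp1:4 pp2:2 pp3:1 pp4:1 pp5:1
Op 8: write(P0, v1, 101). refcount(pp1)=4>1 -> COPY to pp6. 7 ppages; refcounts: pp0:3 pp1:3 pp2:2 pp3:1 pp4:1 pp5:1 pp6:1
P0: v0 -> pp0 = 50
P1: v0 -> pp0 = 50
P2: v0 -> pp5 = 185
P3: v0 -> pp0 = 50

Answer: 50 50 185 50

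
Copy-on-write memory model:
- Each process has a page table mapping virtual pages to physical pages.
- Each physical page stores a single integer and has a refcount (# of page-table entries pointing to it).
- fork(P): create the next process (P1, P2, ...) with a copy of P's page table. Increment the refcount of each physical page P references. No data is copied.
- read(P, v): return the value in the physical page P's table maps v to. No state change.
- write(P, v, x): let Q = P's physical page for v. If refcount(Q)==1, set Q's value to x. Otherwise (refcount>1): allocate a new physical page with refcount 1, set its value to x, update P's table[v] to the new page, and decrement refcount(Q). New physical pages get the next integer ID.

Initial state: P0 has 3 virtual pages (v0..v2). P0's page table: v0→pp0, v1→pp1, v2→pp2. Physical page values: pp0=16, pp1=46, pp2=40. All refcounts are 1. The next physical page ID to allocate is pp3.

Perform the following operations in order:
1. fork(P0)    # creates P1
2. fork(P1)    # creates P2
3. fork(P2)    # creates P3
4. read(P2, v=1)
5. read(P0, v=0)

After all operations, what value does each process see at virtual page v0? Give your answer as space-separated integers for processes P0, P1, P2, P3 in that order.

Answer: 16 16 16 16

Derivation:
Op 1: fork(P0) -> P1. 3 ppages; refcounts: pp0:2 pp1:2 pp2:2
Op 2: fork(P1) -> P2. 3 ppages; refcounts: pp0:3 pp1:3 pp2:3
Op 3: fork(P2) -> P3. 3 ppages; refcounts: pp0:4 pp1:4 pp2:4
Op 4: read(P2, v1) -> 46. No state change.
Op 5: read(P0, v0) -> 16. No state change.
P0: v0 -> pp0 = 16
P1: v0 -> pp0 = 16
P2: v0 -> pp0 = 16
P3: v0 -> pp0 = 16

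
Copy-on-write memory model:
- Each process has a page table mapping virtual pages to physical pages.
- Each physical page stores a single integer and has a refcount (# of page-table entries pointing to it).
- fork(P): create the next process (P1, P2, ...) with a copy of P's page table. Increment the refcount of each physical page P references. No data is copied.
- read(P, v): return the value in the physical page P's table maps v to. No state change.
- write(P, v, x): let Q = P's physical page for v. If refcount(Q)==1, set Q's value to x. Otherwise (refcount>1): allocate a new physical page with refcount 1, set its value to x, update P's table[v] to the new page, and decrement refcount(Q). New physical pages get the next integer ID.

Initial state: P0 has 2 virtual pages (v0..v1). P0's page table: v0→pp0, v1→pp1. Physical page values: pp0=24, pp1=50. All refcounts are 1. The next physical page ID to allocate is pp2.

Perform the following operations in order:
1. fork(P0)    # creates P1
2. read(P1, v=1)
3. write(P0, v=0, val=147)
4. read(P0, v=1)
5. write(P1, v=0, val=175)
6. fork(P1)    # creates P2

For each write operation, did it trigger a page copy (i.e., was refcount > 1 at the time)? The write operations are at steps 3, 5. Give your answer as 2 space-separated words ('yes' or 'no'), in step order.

Op 1: fork(P0) -> P1. 2 ppages; refcounts: pp0:2 pp1:2
Op 2: read(P1, v1) -> 50. No state change.
Op 3: write(P0, v0, 147). refcount(pp0)=2>1 -> COPY to pp2. 3 ppages; refcounts: pp0:1 pp1:2 pp2:1
Op 4: read(P0, v1) -> 50. No state change.
Op 5: write(P1, v0, 175). refcount(pp0)=1 -> write in place. 3 ppages; refcounts: pp0:1 pp1:2 pp2:1
Op 6: fork(P1) -> P2. 3 ppages; refcounts: pp0:2 pp1:3 pp2:1

yes no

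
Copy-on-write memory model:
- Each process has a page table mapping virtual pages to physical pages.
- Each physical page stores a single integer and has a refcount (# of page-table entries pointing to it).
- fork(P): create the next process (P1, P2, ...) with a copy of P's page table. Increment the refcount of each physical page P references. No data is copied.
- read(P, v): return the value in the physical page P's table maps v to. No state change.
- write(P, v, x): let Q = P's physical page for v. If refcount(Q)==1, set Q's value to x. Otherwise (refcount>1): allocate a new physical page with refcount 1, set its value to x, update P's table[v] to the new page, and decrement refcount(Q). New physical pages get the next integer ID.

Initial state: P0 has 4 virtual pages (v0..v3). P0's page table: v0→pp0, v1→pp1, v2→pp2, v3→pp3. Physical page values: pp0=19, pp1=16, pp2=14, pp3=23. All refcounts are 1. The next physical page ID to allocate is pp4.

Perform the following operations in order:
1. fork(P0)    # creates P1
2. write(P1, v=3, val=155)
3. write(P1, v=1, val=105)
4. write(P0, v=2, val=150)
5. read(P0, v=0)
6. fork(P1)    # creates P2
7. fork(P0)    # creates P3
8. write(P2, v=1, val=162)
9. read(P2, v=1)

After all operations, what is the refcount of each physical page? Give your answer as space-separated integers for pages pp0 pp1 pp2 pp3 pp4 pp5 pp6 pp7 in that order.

Answer: 4 2 2 2 2 1 2 1

Derivation:
Op 1: fork(P0) -> P1. 4 ppages; refcounts: pp0:2 pp1:2 pp2:2 pp3:2
Op 2: write(P1, v3, 155). refcount(pp3)=2>1 -> COPY to pp4. 5 ppages; refcounts: pp0:2 pp1:2 pp2:2 pp3:1 pp4:1
Op 3: write(P1, v1, 105). refcount(pp1)=2>1 -> COPY to pp5. 6 ppages; refcounts: pp0:2 pp1:1 pp2:2 pp3:1 pp4:1 pp5:1
Op 4: write(P0, v2, 150). refcount(pp2)=2>1 -> COPY to pp6. 7 ppages; refcounts: pp0:2 pp1:1 pp2:1 pp3:1 pp4:1 pp5:1 pp6:1
Op 5: read(P0, v0) -> 19. No state change.
Op 6: fork(P1) -> P2. 7 ppages; refcounts: pp0:3 pp1:1 pp2:2 pp3:1 pp4:2 pp5:2 pp6:1
Op 7: fork(P0) -> P3. 7 ppages; refcounts: pp0:4 pp1:2 pp2:2 pp3:2 pp4:2 pp5:2 pp6:2
Op 8: write(P2, v1, 162). refcount(pp5)=2>1 -> COPY to pp7. 8 ppages; refcounts: pp0:4 pp1:2 pp2:2 pp3:2 pp4:2 pp5:1 pp6:2 pp7:1
Op 9: read(P2, v1) -> 162. No state change.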